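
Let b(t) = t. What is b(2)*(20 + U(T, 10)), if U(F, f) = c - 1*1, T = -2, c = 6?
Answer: 50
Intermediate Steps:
U(F, f) = 5 (U(F, f) = 6 - 1*1 = 6 - 1 = 5)
b(2)*(20 + U(T, 10)) = 2*(20 + 5) = 2*25 = 50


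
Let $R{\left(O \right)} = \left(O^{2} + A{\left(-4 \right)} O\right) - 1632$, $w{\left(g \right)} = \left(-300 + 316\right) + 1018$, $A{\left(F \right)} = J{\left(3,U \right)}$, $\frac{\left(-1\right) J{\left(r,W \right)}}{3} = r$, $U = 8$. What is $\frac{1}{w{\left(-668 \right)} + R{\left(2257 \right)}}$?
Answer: $\frac{1}{5073138} \approx 1.9712 \cdot 10^{-7}$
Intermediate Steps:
$J{\left(r,W \right)} = - 3 r$
$A{\left(F \right)} = -9$ ($A{\left(F \right)} = \left(-3\right) 3 = -9$)
$w{\left(g \right)} = 1034$ ($w{\left(g \right)} = 16 + 1018 = 1034$)
$R{\left(O \right)} = -1632 + O^{2} - 9 O$ ($R{\left(O \right)} = \left(O^{2} - 9 O\right) - 1632 = -1632 + O^{2} - 9 O$)
$\frac{1}{w{\left(-668 \right)} + R{\left(2257 \right)}} = \frac{1}{1034 - \left(21945 - 5094049\right)} = \frac{1}{1034 - -5072104} = \frac{1}{1034 + 5072104} = \frac{1}{5073138}$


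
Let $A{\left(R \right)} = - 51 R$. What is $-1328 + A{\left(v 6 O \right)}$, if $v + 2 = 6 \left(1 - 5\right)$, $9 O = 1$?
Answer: $-444$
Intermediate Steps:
$O = \frac{1}{9}$ ($O = \frac{1}{9} \cdot 1 = \frac{1}{9} \approx 0.11111$)
$v = -26$ ($v = -2 + 6 \left(1 - 5\right) = -2 + 6 \left(-4\right) = -2 - 24 = -26$)
$-1328 + A{\left(v 6 O \right)} = -1328 - 51 \left(-26\right) 6 \cdot \frac{1}{9} = -1328 - 51 \left(\left(-156\right) \frac{1}{9}\right) = -1328 - -884 = -1328 + 884 = -444$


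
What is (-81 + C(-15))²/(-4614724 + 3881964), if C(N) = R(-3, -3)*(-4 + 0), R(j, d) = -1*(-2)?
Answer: -7921/732760 ≈ -0.010810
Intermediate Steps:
R(j, d) = 2
C(N) = -8 (C(N) = 2*(-4 + 0) = 2*(-4) = -8)
(-81 + C(-15))²/(-4614724 + 3881964) = (-81 - 8)²/(-4614724 + 3881964) = (-89)²/(-732760) = 7921*(-1/732760) = -7921/732760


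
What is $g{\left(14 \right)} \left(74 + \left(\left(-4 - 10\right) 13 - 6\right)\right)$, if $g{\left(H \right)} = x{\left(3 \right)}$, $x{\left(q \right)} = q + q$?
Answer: $-684$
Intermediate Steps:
$x{\left(q \right)} = 2 q$
$g{\left(H \right)} = 6$ ($g{\left(H \right)} = 2 \cdot 3 = 6$)
$g{\left(14 \right)} \left(74 + \left(\left(-4 - 10\right) 13 - 6\right)\right) = 6 \left(74 + \left(\left(-4 - 10\right) 13 - 6\right)\right) = 6 \left(74 - 188\right) = 6 \left(-114\right) = -684$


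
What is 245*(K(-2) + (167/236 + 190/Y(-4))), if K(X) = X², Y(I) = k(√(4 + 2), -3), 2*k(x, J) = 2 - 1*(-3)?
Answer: 4666515/236 ≈ 19773.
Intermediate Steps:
k(x, J) = 5/2 (k(x, J) = (2 - 1*(-3))/2 = (2 + 3)/2 = (½)*5 = 5/2)
Y(I) = 5/2
245*(K(-2) + (167/236 + 190/Y(-4))) = 245*((-2)² + (167/236 + 190/(5/2))) = 245*(4 + (167*(1/236) + 190*(⅖))) = 245*(4 + (167/236 + 76)) = 245*(4 + 18103/236) = 245*(19047/236) = 4666515/236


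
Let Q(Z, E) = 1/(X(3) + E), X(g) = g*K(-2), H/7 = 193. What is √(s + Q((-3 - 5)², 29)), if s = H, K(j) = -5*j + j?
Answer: 18*√11713/53 ≈ 36.756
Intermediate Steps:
K(j) = -4*j
H = 1351 (H = 7*193 = 1351)
s = 1351
X(g) = 8*g (X(g) = g*(-4*(-2)) = g*8 = 8*g)
Q(Z, E) = 1/(24 + E) (Q(Z, E) = 1/(8*3 + E) = 1/(24 + E))
√(s + Q((-3 - 5)², 29)) = √(1351 + 1/(24 + 29)) = √(1351 + 1/53) = √(71604/53) = 18*√11713/53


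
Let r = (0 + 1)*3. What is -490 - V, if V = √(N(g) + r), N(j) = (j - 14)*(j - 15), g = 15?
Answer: -490 - √3 ≈ -491.73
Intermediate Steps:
r = 3 (r = 1*3 = 3)
N(j) = (-15 + j)*(-14 + j) (N(j) = (-14 + j)*(-15 + j) = (-15 + j)*(-14 + j))
V = √3 (V = √((210 + 15² - 29*15) + 3) = √((210 + 225 - 435) + 3) = √(0 + 3) = √3 ≈ 1.7320)
-490 - V = -490 - √3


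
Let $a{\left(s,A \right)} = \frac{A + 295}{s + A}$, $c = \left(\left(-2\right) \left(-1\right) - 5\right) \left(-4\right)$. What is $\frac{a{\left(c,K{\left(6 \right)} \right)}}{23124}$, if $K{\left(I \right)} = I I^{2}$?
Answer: $\frac{511}{5272272} \approx 9.6922 \cdot 10^{-5}$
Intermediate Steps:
$K{\left(I \right)} = I^{3}$
$c = 12$ ($c = \left(2 - 5\right) \left(-4\right) = \left(-3\right) \left(-4\right) = 12$)
$a{\left(s,A \right)} = \frac{295 + A}{A + s}$
$\frac{a{\left(c,K{\left(6 \right)} \right)}}{23124} = \frac{\frac{1}{6^{3} + 12} \left(295 + 6^{3}\right)}{23124} = \frac{295 + 216}{216 + 12} \cdot \frac{1}{23124} = \frac{1}{228} \cdot 511 \cdot \frac{1}{23124} = \frac{511}{228} \cdot \frac{1}{23124} = \frac{511}{5272272}$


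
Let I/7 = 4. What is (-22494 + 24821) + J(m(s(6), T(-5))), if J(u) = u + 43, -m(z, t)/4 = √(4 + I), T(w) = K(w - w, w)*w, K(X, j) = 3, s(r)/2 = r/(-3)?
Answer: 2370 - 16*√2 ≈ 2347.4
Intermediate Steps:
s(r) = -2*r/3 (s(r) = 2*(r/(-3)) = 2*(r*(-⅓)) = 2*(-r/3) = -2*r/3)
I = 28 (I = 7*4 = 28)
T(w) = 3*w
m(z, t) = -16*√2 (m(z, t) = -4*√(4 + 28) = -16*√2)
J(u) = 43 + u
(-22494 + 24821) + J(m(s(6), T(-5))) = (-22494 + 24821) + (43 - 16*√2) = 2327 + (43 - 16*√2) = 2370 - 16*√2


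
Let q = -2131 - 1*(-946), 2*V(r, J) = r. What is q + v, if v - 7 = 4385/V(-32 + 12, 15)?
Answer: -3233/2 ≈ -1616.5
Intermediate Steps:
V(r, J) = r/2
q = -1185 (q = -2131 + 946 = -1185)
v = -863/2 (v = 7 + 4385/(((-32 + 12)/2)) = 7 + 4385/(((½)*(-20))) = 7 + 4385/(-10) = 7 + 4385*(-⅒) = 7 - 877/2 = -863/2 ≈ -431.50)
q + v = -1185 - 863/2 = -3233/2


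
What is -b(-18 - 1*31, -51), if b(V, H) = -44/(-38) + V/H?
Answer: -2053/969 ≈ -2.1187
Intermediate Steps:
b(V, H) = 22/19 + V/H (b(V, H) = -44*(-1/38) + V/H = 22/19 + V/H)
-b(-18 - 1*31, -51) = -(22/19 + (-18 - 1*31)/(-51)) = -(22/19 + (-18 - 31)*(-1/51)) = -(22/19 - 49*(-1/51)) = -(22/19 + 49/51) = -1*2053/969 = -2053/969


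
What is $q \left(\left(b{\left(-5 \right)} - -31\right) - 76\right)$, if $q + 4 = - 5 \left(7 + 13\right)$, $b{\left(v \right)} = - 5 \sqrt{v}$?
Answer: $4680 + 520 i \sqrt{5} \approx 4680.0 + 1162.8 i$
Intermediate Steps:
$q = -104$ ($q = -4 - 5 \left(7 + 13\right) = -4 - 100 = -104$)
$q \left(\left(b{\left(-5 \right)} - -31\right) - 76\right) = - 104 \left(\left(- 5 \sqrt{-5} - -31\right) - 76\right) = - 104 \left(\left(- 5 i \sqrt{5} + 31\right) - 76\right) = - 104 \left(\left(31 - 5 i \sqrt{5}\right) - 76\right) = - 104 \left(-45 - 5 i \sqrt{5}\right) = 4680 + 520 i \sqrt{5}$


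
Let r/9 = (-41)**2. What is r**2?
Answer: 228886641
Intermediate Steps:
r = 15129 (r = 9*(-41)**2 = 9*1681 = 15129)
r**2 = 15129**2 = 228886641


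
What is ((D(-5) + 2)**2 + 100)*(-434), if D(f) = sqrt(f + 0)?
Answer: -42966 - 1736*I*sqrt(5) ≈ -42966.0 - 3881.8*I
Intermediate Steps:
D(f) = sqrt(f)
((D(-5) + 2)**2 + 100)*(-434) = ((sqrt(-5) + 2)**2 + 100)*(-434) = ((I*sqrt(5) + 2)**2 + 100)*(-434) = ((2 + I*sqrt(5))**2 + 100)*(-434) = (100 + (2 + I*sqrt(5))**2)*(-434) = -43400 - 434*(2 + I*sqrt(5))**2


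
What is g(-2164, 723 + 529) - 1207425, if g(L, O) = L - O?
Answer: -1210841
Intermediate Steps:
g(-2164, 723 + 529) - 1207425 = (-2164 - (723 + 529)) - 1207425 = (-2164 - 1*1252) - 1207425 = (-2164 - 1252) - 1207425 = -3416 - 1207425 = -1210841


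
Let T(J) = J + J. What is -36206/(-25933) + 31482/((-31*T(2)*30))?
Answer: -113622731/16078460 ≈ -7.0668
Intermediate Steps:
T(J) = 2*J
-36206/(-25933) + 31482/((-31*T(2)*30)) = -36206/(-25933) + 31482/((-62*2*30)) = -36206*(-1/25933) + 31482/((-31*4*30)) = 36206/25933 + 31482/((-124*30)) = 36206/25933 + 31482/(-3720) = 36206/25933 + 31482*(-1/3720) = 36206/25933 - 5247/620 = -113622731/16078460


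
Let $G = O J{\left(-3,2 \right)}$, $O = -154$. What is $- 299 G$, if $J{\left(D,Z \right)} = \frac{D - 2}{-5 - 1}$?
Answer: $\frac{115115}{3} \approx 38372.0$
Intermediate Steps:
$J{\left(D,Z \right)} = \frac{1}{3} - \frac{D}{6}$ ($J{\left(D,Z \right)} = \frac{-2 + D}{-6} = \left(-2 + D\right) \left(- \frac{1}{6}\right) = \frac{1}{3} - \frac{D}{6}$)
$G = - \frac{385}{3}$ ($G = - 154 \left(\frac{1}{3} - - \frac{1}{2}\right) = - 154 \left(\frac{1}{3} + \frac{1}{2}\right) = \left(-154\right) \frac{5}{6} = - \frac{385}{3} \approx -128.33$)
$- 299 G = \left(-299\right) \left(- \frac{385}{3}\right) = \frac{115115}{3}$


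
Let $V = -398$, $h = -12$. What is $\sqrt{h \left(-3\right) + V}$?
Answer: $i \sqrt{362} \approx 19.026 i$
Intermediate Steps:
$\sqrt{h \left(-3\right) + V} = \sqrt{\left(-12\right) \left(-3\right) - 398} = \sqrt{36 - 398} = \sqrt{-362} = i \sqrt{362}$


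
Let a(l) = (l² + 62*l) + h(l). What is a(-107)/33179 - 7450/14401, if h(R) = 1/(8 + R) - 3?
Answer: -17610722263/47303267121 ≈ -0.37229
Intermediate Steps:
h(R) = -3 + 1/(8 + R)
a(l) = l² + 62*l + (-23 - 3*l)/(8 + l) (a(l) = (l² + 62*l) + (-23 - 3*l)/(8 + l) = l² + 62*l + (-23 - 3*l)/(8 + l))
a(-107)/33179 - 7450/14401 = ((-23 - 3*(-107) - 107*(8 - 107)*(62 - 107))/(8 - 107))/33179 - 7450/14401 = ((-23 + 321 - 107*(-99)*(-45))/(-99))*(1/33179) - 7450*1/14401 = -(-23 + 321 - 476685)/99*(1/33179) - 7450/14401 = -1/99*(-476387)*(1/33179) - 7450/14401 = (476387/99)*(1/33179) - 7450/14401 = 476387/3284721 - 7450/14401 = -17610722263/47303267121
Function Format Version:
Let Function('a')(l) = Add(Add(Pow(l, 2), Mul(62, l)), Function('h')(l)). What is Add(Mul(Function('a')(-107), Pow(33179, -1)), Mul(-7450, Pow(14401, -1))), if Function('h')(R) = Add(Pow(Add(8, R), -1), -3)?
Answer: Rational(-17610722263, 47303267121) ≈ -0.37229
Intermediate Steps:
Function('h')(R) = Add(-3, Pow(Add(8, R), -1))
Function('a')(l) = Add(Pow(l, 2), Mul(62, l), Mul(Pow(Add(8, l), -1), Add(-23, Mul(-3, l)))) (Function('a')(l) = Add(Add(Pow(l, 2), Mul(62, l)), Mul(Pow(Add(8, l), -1), Add(-23, Mul(-3, l)))) = Add(Pow(l, 2), Mul(62, l), Mul(Pow(Add(8, l), -1), Add(-23, Mul(-3, l)))))
Add(Mul(Function('a')(-107), Pow(33179, -1)), Mul(-7450, Pow(14401, -1))) = Add(Mul(Mul(Pow(Add(8, -107), -1), Add(-23, Mul(-3, -107), Mul(-107, Add(8, -107), Add(62, -107)))), Pow(33179, -1)), Mul(-7450, Pow(14401, -1))) = Add(Mul(Mul(Pow(-99, -1), Add(-23, 321, Mul(-107, -99, -45))), Rational(1, 33179)), Mul(-7450, Rational(1, 14401))) = Add(Mul(Mul(Rational(-1, 99), Add(-23, 321, -476685)), Rational(1, 33179)), Rational(-7450, 14401)) = Add(Mul(Mul(Rational(-1, 99), -476387), Rational(1, 33179)), Rational(-7450, 14401)) = Add(Mul(Rational(476387, 99), Rational(1, 33179)), Rational(-7450, 14401)) = Add(Rational(476387, 3284721), Rational(-7450, 14401)) = Rational(-17610722263, 47303267121)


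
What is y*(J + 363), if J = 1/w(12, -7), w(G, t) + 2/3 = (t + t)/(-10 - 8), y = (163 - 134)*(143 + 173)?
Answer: 3409008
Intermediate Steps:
y = 9164 (y = 29*316 = 9164)
w(G, t) = -2/3 - t/9 (w(G, t) = -2/3 + (t + t)/(-10 - 8) = -2/3 + (2*t)/(-18) = -2/3 + (2*t)*(-1/18) = -2/3 - t/9)
J = 9 (J = 1/(-2/3 - 1/9*(-7)) = 1/(-2/3 + 7/9) = 1/(1/9) = 9)
y*(J + 363) = 9164*(9 + 363) = 9164*372 = 3409008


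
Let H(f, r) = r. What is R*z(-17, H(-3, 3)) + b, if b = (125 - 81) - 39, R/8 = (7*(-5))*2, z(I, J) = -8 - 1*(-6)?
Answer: 1125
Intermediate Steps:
z(I, J) = -2 (z(I, J) = -8 + 6 = -2)
R = -560 (R = 8*((7*(-5))*2) = 8*(-35*2) = 8*(-70) = -560)
b = 5 (b = 44 - 39 = 5)
R*z(-17, H(-3, 3)) + b = -560*(-2) + 5 = 1120 + 5 = 1125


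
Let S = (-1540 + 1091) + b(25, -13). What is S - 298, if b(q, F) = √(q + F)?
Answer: -747 + 2*√3 ≈ -743.54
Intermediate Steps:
b(q, F) = √(F + q)
S = -449 + 2*√3 (S = (-1540 + 1091) + √(-13 + 25) = -449 + √12 = -449 + 2*√3 ≈ -445.54)
S - 298 = (-449 + 2*√3) - 298 = -747 + 2*√3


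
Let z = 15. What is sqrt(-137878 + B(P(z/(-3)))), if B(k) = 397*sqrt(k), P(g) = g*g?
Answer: I*sqrt(135893) ≈ 368.64*I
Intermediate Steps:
P(g) = g**2
sqrt(-137878 + B(P(z/(-3)))) = sqrt(-137878 + 397*sqrt((15/(-3))**2)) = sqrt(-137878 + 397*sqrt((15*(-1/3))**2)) = sqrt(-137878 + 397*sqrt((-5)**2)) = sqrt(-137878 + 397*sqrt(25)) = sqrt(-137878 + 397*5) = sqrt(-137878 + 1985) = sqrt(-135893) = I*sqrt(135893)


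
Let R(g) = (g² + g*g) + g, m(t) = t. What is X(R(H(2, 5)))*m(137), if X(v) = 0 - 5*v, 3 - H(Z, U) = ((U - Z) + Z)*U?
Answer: -648010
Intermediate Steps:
H(Z, U) = 3 - U² (H(Z, U) = 3 - ((U - Z) + Z)*U = 3 - U*U = 3 - U²)
R(g) = g + 2*g² (R(g) = (g² + g²) + g = 2*g² + g = g + 2*g²)
X(v) = -5*v
X(R(H(2, 5)))*m(137) = -5*(3 - 1*5²)*(1 + 2*(3 - 1*5²))*137 = -5*(3 - 1*25)*(1 + 2*(3 - 1*25))*137 = -5*(3 - 25)*(1 + 2*(3 - 25))*137 = -(-110)*(1 + 2*(-22))*137 = -(-110)*(1 - 44)*137 = -(-110)*(-43)*137 = -5*946*137 = -4730*137 = -648010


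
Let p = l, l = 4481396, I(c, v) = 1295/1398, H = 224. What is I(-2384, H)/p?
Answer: 1295/6264991608 ≈ 2.0670e-7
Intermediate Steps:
I(c, v) = 1295/1398 (I(c, v) = 1295*(1/1398) = 1295/1398)
p = 4481396
I(-2384, H)/p = (1295/1398)/4481396 = (1295/1398)*(1/4481396) = 1295/6264991608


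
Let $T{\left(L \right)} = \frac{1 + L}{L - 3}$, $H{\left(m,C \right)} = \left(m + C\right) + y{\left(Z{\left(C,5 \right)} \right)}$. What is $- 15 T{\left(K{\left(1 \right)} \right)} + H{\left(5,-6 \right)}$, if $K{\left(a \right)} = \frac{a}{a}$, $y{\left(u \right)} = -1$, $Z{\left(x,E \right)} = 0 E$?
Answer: $13$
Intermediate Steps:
$Z{\left(x,E \right)} = 0$
$K{\left(a \right)} = 1$
$H{\left(m,C \right)} = -1 + C + m$ ($H{\left(m,C \right)} = \left(m + C\right) - 1 = \left(C + m\right) - 1 = -1 + C + m$)
$T{\left(L \right)} = \frac{1 + L}{-3 + L}$
$- 15 T{\left(K{\left(1 \right)} \right)} + H{\left(5,-6 \right)} = - 15 \frac{1 + 1}{-3 + 1} - 2 = - 15 \frac{1}{-2} \cdot 2 - 2 = - 15 \left(\left(- \frac{1}{2}\right) 2\right) - 2 = \left(-15\right) \left(-1\right) - 2 = 15 - 2 = 13$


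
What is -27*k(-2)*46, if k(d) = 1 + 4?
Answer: -6210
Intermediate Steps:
k(d) = 5
-27*k(-2)*46 = -27*5*46 = -135*46 = -6210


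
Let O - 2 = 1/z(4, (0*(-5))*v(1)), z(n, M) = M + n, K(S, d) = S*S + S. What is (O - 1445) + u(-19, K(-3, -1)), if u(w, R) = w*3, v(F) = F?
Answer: -5999/4 ≈ -1499.8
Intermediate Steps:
K(S, d) = S + S**2 (K(S, d) = S**2 + S = S + S**2)
u(w, R) = 3*w
O = 9/4 (O = 2 + 1/((0*(-5))*1 + 4) = 2 + 1/(0*1 + 4) = 2 + 1/(0 + 4) = 2 + 1/4 = 9/4 ≈ 2.2500)
(O - 1445) + u(-19, K(-3, -1)) = (9/4 - 1445) + 3*(-19) = -5771/4 - 57 = -5999/4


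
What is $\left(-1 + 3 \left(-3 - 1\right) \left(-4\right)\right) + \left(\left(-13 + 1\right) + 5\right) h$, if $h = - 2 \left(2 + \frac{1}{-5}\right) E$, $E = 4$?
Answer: $\frac{739}{5} \approx 147.8$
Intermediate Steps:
$h = - \frac{72}{5}$ ($h = - 2 \left(2 + \frac{1}{-5}\right) 4 = - 2 \left(2 - \frac{1}{5}\right) 4 = - 2 \cdot \frac{9}{5} \cdot 4 = \left(-2\right) \frac{36}{5} = - \frac{72}{5} \approx -14.4$)
$\left(-1 + 3 \left(-3 - 1\right) \left(-4\right)\right) + \left(\left(-13 + 1\right) + 5\right) h = \left(-1 + 3 \left(-3 - 1\right) \left(-4\right)\right) + \left(\left(-13 + 1\right) + 5\right) \left(- \frac{72}{5}\right) = \left(-1 + 3 \left(\left(-4\right) \left(-4\right)\right)\right) + \left(-12 + 5\right) \left(- \frac{72}{5}\right) = \left(-1 + 3 \cdot 16\right) - - \frac{504}{5} = \left(-1 + 48\right) + \frac{504}{5} = 47 + \frac{504}{5} = \frac{739}{5}$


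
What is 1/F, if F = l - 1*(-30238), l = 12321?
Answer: 1/42559 ≈ 2.3497e-5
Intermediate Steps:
F = 42559 (F = 12321 - 1*(-30238) = 12321 + 30238 = 42559)
1/F = 1/42559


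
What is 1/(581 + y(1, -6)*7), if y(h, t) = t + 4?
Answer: 1/567 ≈ 0.0017637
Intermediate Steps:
y(h, t) = 4 + t
1/(581 + y(1, -6)*7) = 1/(581 + (4 - 6)*7) = 1/(581 - 2*7) = 1/(581 - 14) = 1/567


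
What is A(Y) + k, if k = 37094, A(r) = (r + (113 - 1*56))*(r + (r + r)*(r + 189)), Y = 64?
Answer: 3963302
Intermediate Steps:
A(r) = (57 + r)*(r + 2*r*(189 + r)) (A(r) = (r + (113 - 56))*(r + (2*r)*(189 + r)) = (r + 57)*(r + 2*r*(189 + r)) = (57 + r)*(r + 2*r*(189 + r)))
A(Y) + k = 64*(21603 + 2*64² + 493*64) + 37094 = 64*(21603 + 2*4096 + 31552) + 37094 = 64*(21603 + 8192 + 31552) + 37094 = 64*61347 + 37094 = 3926208 + 37094 = 3963302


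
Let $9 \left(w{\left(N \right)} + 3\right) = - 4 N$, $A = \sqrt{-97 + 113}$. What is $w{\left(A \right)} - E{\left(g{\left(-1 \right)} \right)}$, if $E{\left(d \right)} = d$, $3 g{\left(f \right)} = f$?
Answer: $- \frac{40}{9} \approx -4.4444$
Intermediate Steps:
$g{\left(f \right)} = \frac{f}{3}$
$A = 4$ ($A = \sqrt{16} = 4$)
$w{\left(N \right)} = -3 - \frac{4 N}{9}$ ($w{\left(N \right)} = -3 + \frac{\left(-4\right) N}{9} = -3 - \frac{4 N}{9}$)
$w{\left(A \right)} - E{\left(g{\left(-1 \right)} \right)} = \left(-3 - \frac{16}{9}\right) - \frac{1}{3} \left(-1\right) = \left(-3 - \frac{16}{9}\right) - - \frac{1}{3} = - \frac{43}{9} + \frac{1}{3} = - \frac{40}{9}$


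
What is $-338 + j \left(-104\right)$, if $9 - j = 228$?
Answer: $22438$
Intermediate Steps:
$j = -219$ ($j = 9 - 228 = -219$)
$-338 + j \left(-104\right) = -338 - -22776 = -338 + 22776 = 22438$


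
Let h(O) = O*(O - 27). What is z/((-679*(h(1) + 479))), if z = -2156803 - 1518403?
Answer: 3675206/307587 ≈ 11.949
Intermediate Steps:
z = -3675206
h(O) = O*(-27 + O)
z/((-679*(h(1) + 479))) = -3675206*(-1/(679*(1*(-27 + 1) + 479))) = -3675206*(-1/(679*(1*(-26) + 479))) = -3675206*(-1/(679*(-26 + 479))) = -3675206/((-679*453)) = -3675206/(-307587) = -3675206*(-1/307587) = 3675206/307587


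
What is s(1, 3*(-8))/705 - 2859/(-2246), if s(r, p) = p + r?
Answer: 1963937/1583430 ≈ 1.2403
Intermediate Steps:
s(1, 3*(-8))/705 - 2859/(-2246) = (3*(-8) + 1)/705 - 2859/(-2246) = (-24 + 1)*(1/705) - 2859*(-1/2246) = -23*1/705 + 2859/2246 = -23/705 + 2859/2246 = 1963937/1583430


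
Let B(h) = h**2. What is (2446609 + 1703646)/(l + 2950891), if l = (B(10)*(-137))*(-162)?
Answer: 4150255/5170291 ≈ 0.80271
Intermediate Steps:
l = 2219400 (l = (10**2*(-137))*(-162) = (100*(-137))*(-162) = -13700*(-162) = 2219400)
(2446609 + 1703646)/(l + 2950891) = (2446609 + 1703646)/(2219400 + 2950891) = 4150255/5170291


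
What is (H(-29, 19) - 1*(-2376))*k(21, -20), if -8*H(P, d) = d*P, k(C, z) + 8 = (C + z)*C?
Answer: 254267/8 ≈ 31783.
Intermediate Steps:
k(C, z) = -8 + C*(C + z) (k(C, z) = -8 + (C + z)*C = -8 + C*(C + z))
H(P, d) = -P*d/8 (H(P, d) = -d*P/8 = -P*d/8)
(H(-29, 19) - 1*(-2376))*k(21, -20) = (-⅛*(-29)*19 - 1*(-2376))*(-8 + 21² + 21*(-20)) = (551/8 + 2376)*(-8 + 441 - 420) = (19559/8)*13 = 254267/8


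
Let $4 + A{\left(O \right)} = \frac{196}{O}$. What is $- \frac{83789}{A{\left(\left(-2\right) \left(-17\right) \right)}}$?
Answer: $- \frac{1424413}{30} \approx -47480.0$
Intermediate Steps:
$A{\left(O \right)} = -4 + \frac{196}{O}$
$- \frac{83789}{A{\left(\left(-2\right) \left(-17\right) \right)}} = - \frac{83789}{-4 + \frac{196}{\left(-2\right) \left(-17\right)}} = - \frac{83789}{-4 + \frac{196}{34}} = - \frac{83789}{-4 + 196 \cdot \frac{1}{34}} = - \frac{83789}{-4 + \frac{98}{17}} = - \frac{83789}{\frac{30}{17}} = \left(-83789\right) \frac{17}{30} = - \frac{1424413}{30}$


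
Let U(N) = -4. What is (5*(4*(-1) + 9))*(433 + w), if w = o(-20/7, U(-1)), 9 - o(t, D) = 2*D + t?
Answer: 79250/7 ≈ 11321.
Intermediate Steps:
o(t, D) = 9 - t - 2*D (o(t, D) = 9 - (2*D + t) = 9 - (t + 2*D) = 9 + (-t - 2*D) = 9 - t - 2*D)
w = 139/7 (w = 9 - (-20)/7 - 2*(-4) = 9 - (-20)/7 + 8 = 9 - 1*(-20/7) + 8 = 9 + 20/7 + 8 = 139/7 ≈ 19.857)
(5*(4*(-1) + 9))*(433 + w) = (5*(4*(-1) + 9))*(433 + 139/7) = (5*(-4 + 9))*(3170/7) = (5*5)*(3170/7) = 25*(3170/7) = 79250/7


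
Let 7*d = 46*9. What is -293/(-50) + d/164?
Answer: 44633/7175 ≈ 6.2206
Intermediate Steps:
d = 414/7 (d = (46*9)/7 = (⅐)*414 = 414/7 ≈ 59.143)
-293/(-50) + d/164 = -293/(-50) + (414/7)/164 = -293*(-1/50) + (414/7)*(1/164) = 293/50 + 207/574 = 44633/7175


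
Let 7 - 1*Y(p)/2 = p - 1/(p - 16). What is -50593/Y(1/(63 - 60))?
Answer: -7133613/1862 ≈ -3831.2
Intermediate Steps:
Y(p) = 14 - 2*p + 2/(-16 + p) (Y(p) = 14 - 2*(p - 1/(p - 16)) = 14 - 2*(p - 1/(-16 + p)) = 14 + (-2*p + 2/(-16 + p)) = 14 - 2*p + 2/(-16 + p))
-50593/Y(1/(63 - 60)) = -50593*(-16 + 1/(63 - 60))/(2*(-111 - (1/(63 - 60))² + 23/(63 - 60))) = -50593*(-16 + 1/3)/(2*(-111 - (1/3)² + 23/3)) = -50593*(-16 + ⅓)/(2*(-111 - (⅓)² + 23*(⅓))) = -50593*(-47/(6*(-111 - 1*⅑ + 23/3))) = -50593*(-47/(6*(-111 - ⅑ + 23/3))) = -50593/(2*(-3/47)*(-931/9)) = -50593/1862/141 = -50593*141/1862 = -7133613/1862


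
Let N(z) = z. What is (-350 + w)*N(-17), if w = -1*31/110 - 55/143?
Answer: 8524701/1430 ≈ 5961.3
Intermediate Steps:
w = -953/1430 (w = -31*1/110 - 55*1/143 = -31/110 - 5/13 = -953/1430 ≈ -0.66643)
(-350 + w)*N(-17) = (-350 - 953/1430)*(-17) = -501453/1430*(-17) = 8524701/1430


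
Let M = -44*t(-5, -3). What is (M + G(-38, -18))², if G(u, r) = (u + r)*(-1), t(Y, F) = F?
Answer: 35344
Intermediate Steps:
G(u, r) = -r - u (G(u, r) = (r + u)*(-1) = -r - u)
M = 132 (M = -44*(-3) = 132)
(M + G(-38, -18))² = (132 + (-1*(-18) - 1*(-38)))² = (132 + (18 + 38))² = (132 + 56)² = 188² = 35344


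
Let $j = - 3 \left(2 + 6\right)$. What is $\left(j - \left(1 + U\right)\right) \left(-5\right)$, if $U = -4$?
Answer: $105$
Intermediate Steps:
$j = -24$ ($j = \left(-3\right) 8 = -24$)
$\left(j - \left(1 + U\right)\right) \left(-5\right) = \left(-24 + \left(\left(1 - -4\right) - 2\right)\right) \left(-5\right) = \left(-24 + \left(\left(1 + 4\right) - 2\right)\right) \left(-5\right) = \left(-24 + \left(5 - 2\right)\right) \left(-5\right) = \left(-24 + 3\right) \left(-5\right) = \left(-21\right) \left(-5\right) = 105$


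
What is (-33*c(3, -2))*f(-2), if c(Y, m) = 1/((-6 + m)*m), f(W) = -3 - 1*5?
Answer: 33/2 ≈ 16.500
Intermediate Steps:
f(W) = -8 (f(W) = -3 - 5 = -8)
c(Y, m) = 1/(m*(-6 + m))
(-33*c(3, -2))*f(-2) = -33/((-2)*(-6 - 2))*(-8) = -(-33)/(2*(-8))*(-8) = -(-33)*(-1)/(2*8)*(-8) = -33*1/16*(-8) = -33/16*(-8) = 33/2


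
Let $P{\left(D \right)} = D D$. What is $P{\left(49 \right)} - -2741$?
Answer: $5142$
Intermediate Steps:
$P{\left(D \right)} = D^{2}$
$P{\left(49 \right)} - -2741 = 49^{2} - -2741 = 2401 + 2741 = 5142$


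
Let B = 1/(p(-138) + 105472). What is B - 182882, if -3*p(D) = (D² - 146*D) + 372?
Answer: -16877082487/92284 ≈ -1.8288e+5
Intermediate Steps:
p(D) = -124 - D²/3 + 146*D/3 (p(D) = -((D² - 146*D) + 372)/3 = -(372 + D² - 146*D)/3 = -124 - D²/3 + 146*D/3)
B = 1/92284 (B = 1/((-124 - ⅓*(-138)² + (146/3)*(-138)) + 105472) = 1/((-124 - ⅓*19044 - 6716) + 105472) = 1/((-124 - 6348 - 6716) + 105472) = 1/(-13188 + 105472) = 1/92284 ≈ 1.0836e-5)
B - 182882 = 1/92284 - 182882 = -16877082487/92284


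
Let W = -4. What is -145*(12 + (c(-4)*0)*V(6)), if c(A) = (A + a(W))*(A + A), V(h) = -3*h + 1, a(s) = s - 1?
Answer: -1740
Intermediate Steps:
a(s) = -1 + s
V(h) = 1 - 3*h
c(A) = 2*A*(-5 + A) (c(A) = (A + (-1 - 4))*(A + A) = (A - 5)*(2*A) = (-5 + A)*(2*A) = 2*A*(-5 + A))
-145*(12 + (c(-4)*0)*V(6)) = -145*(12 + ((2*(-4)*(-5 - 4))*0)*(1 - 3*6)) = -145*(12 + ((2*(-4)*(-9))*0)*(1 - 18)) = -145*(12 + (72*0)*(-17)) = -145*(12 + 0*(-17)) = -145*(12 + 0) = -145*12 = -1740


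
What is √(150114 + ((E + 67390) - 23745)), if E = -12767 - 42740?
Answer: 2*√34563 ≈ 371.82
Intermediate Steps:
E = -55507
√(150114 + ((E + 67390) - 23745)) = √(150114 + ((-55507 + 67390) - 23745)) = √(150114 + (11883 - 23745)) = √(150114 - 11862) = √138252 = 2*√34563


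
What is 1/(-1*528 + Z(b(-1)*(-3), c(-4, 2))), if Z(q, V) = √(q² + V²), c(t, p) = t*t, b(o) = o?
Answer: -528/278519 - √265/278519 ≈ -0.0019542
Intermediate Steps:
c(t, p) = t²
Z(q, V) = √(V² + q²)
1/(-1*528 + Z(b(-1)*(-3), c(-4, 2))) = 1/(-1*528 + √(((-4)²)² + (-1*(-3))²)) = 1/(-528 + √(16² + 3²)) = 1/(-528 + √(256 + 9)) = 1/(-528 + √265)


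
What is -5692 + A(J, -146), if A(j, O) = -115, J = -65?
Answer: -5807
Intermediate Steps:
-5692 + A(J, -146) = -5692 - 115 = -5807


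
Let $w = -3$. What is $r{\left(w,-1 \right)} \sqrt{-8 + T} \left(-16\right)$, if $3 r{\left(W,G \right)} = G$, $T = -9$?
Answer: $\frac{16 i \sqrt{17}}{3} \approx 21.99 i$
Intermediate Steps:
$r{\left(W,G \right)} = \frac{G}{3}$
$r{\left(w,-1 \right)} \sqrt{-8 + T} \left(-16\right) = \frac{1}{3} \left(-1\right) \sqrt{-8 - 9} \left(-16\right) = - \frac{\sqrt{-17}}{3} \left(-16\right) = - \frac{i \sqrt{17}}{3} \left(-16\right) = \frac{16 i \sqrt{17}}{3}$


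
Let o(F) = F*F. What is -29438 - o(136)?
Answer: -47934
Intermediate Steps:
o(F) = F**2
-29438 - o(136) = -29438 - 1*136**2 = -29438 - 1*18496 = -29438 - 18496 = -47934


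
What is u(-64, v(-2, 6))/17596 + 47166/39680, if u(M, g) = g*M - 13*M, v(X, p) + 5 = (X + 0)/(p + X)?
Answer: 109614257/87276160 ≈ 1.2559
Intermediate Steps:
v(X, p) = -5 + X/(X + p) (v(X, p) = -5 + (X + 0)/(p + X) = -5 + X/(X + p))
u(M, g) = -13*M + M*g (u(M, g) = M*g - 13*M = -13*M + M*g)
u(-64, v(-2, 6))/17596 + 47166/39680 = -64*(-13 + (-5*6 - 4*(-2))/(-2 + 6))/17596 + 47166/39680 = -64*(-13 + (-30 + 8)/4)*(1/17596) + 47166*(1/39680) = -64*(-13 + (¼)*(-22))*(1/17596) + 23583/19840 = -64*(-13 - 11/2)*(1/17596) + 23583/19840 = -64*(-37/2)*(1/17596) + 23583/19840 = 1184*(1/17596) + 23583/19840 = 296/4399 + 23583/19840 = 109614257/87276160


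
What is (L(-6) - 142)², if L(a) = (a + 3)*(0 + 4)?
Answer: 23716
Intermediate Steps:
L(a) = 12 + 4*a (L(a) = (3 + a)*4 = 12 + 4*a)
(L(-6) - 142)² = ((12 + 4*(-6)) - 142)² = ((12 - 24) - 142)² = (-12 - 142)² = (-154)² = 23716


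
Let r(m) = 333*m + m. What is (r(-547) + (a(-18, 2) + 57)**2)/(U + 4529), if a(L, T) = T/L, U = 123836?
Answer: -14536394/10397565 ≈ -1.3981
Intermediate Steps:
r(m) = 334*m
(r(-547) + (a(-18, 2) + 57)**2)/(U + 4529) = (334*(-547) + (2/(-18) + 57)**2)/(123836 + 4529) = (-182698 + (2*(-1/18) + 57)**2)/128365 = (-182698 + (-1/9 + 57)**2)*(1/128365) = (-182698 + (512/9)**2)*(1/128365) = (-182698 + 262144/81)*(1/128365) = -14536394/81*1/128365 = -14536394/10397565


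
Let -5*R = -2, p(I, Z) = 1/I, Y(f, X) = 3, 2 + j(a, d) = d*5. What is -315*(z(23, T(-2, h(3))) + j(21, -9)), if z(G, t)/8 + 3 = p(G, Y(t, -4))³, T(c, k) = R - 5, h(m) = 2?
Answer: 272112435/12167 ≈ 22365.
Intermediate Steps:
j(a, d) = -2 + 5*d (j(a, d) = -2 + d*5 = -2 + 5*d)
R = ⅖ (R = -⅕*(-2) = ⅖ ≈ 0.40000)
T(c, k) = -23/5 (T(c, k) = ⅖ - 5 = -23/5)
z(G, t) = -24 + 8/G³ (z(G, t) = -24 + 8*(1/G)³ = -24 + 8/G³)
-315*(z(23, T(-2, h(3))) + j(21, -9)) = -315*((-24 + 8/23³) + (-2 + 5*(-9))) = -315*((-24 + 8*(1/12167)) + (-2 - 45)) = -315*((-24 + 8/12167) - 47) = -315*(-292000/12167 - 47) = -315*(-863849/12167) = 272112435/12167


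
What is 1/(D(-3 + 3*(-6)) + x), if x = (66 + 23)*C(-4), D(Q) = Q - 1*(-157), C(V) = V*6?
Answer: -1/2000 ≈ -0.00050000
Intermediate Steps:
C(V) = 6*V
D(Q) = 157 + Q (D(Q) = Q + 157 = 157 + Q)
x = -2136 (x = (66 + 23)*(6*(-4)) = 89*(-24) = -2136)
1/(D(-3 + 3*(-6)) + x) = 1/((157 + (-3 + 3*(-6))) - 2136) = 1/((157 + (-3 - 18)) - 2136) = 1/((157 - 21) - 2136) = 1/(136 - 2136) = 1/(-2000) = -1/2000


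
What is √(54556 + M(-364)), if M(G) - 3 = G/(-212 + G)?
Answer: √7856587/12 ≈ 233.58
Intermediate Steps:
M(G) = 3 + G/(-212 + G)
√(54556 + M(-364)) = √(54556 + 4*(-159 - 364)/(-212 - 364)) = √(54556 + 4*(-523)/(-576)) = √(54556 + 4*(-1/576)*(-523)) = √(54556 + 523/144) = √(7856587/144) = √7856587/12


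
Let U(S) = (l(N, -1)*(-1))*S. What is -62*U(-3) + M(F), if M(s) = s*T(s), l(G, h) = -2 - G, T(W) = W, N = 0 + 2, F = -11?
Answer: 865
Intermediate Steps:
N = 2
M(s) = s**2 (M(s) = s*s = s**2)
U(S) = 4*S (U(S) = ((-2 - 1*2)*(-1))*S = ((-2 - 2)*(-1))*S = (-4*(-1))*S = 4*S)
-62*U(-3) + M(F) = -248*(-3) + (-11)**2 = -62*(-12) + 121 = 744 + 121 = 865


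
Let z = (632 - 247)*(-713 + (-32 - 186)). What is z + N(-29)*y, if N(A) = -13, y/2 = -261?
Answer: -351649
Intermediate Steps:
y = -522 (y = 2*(-261) = -522)
z = -358435 (z = 385*(-713 - 218) = 385*(-931) = -358435)
z + N(-29)*y = -358435 - 13*(-522) = -358435 + 6786 = -351649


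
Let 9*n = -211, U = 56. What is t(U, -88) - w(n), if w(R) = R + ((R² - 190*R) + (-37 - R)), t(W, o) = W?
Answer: -397798/81 ≈ -4911.1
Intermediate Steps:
n = -211/9 (n = (⅑)*(-211) = -211/9 ≈ -23.444)
w(R) = -37 + R² - 190*R (w(R) = R + (-37 + R² - 191*R) = -37 + R² - 190*R)
t(U, -88) - w(n) = 56 - (-37 + (-211/9)² - 190*(-211/9)) = 56 - (-37 + 44521/81 + 40090/9) = 56 - 1*402334/81 = 56 - 402334/81 = -397798/81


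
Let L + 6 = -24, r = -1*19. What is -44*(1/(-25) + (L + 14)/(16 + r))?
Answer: -17468/75 ≈ -232.91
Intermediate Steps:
r = -19
L = -30 (L = -6 - 24 = -30)
-44*(1/(-25) + (L + 14)/(16 + r)) = -44*(1/(-25) + (-30 + 14)/(16 - 19)) = -44*(-1/25 - 16/(-3)) = -44*(-1/25 - 16*(-1/3)) = -44*(-1/25 + 16/3) = -44*397/75 = -17468/75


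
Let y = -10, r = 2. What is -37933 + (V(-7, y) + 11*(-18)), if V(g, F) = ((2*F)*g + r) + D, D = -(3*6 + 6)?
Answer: -38013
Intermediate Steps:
D = -24 (D = -(18 + 6) = -1*24 = -24)
V(g, F) = -22 + 2*F*g (V(g, F) = ((2*F)*g + 2) - 24 = (2*F*g + 2) - 24 = (2 + 2*F*g) - 24 = -22 + 2*F*g)
-37933 + (V(-7, y) + 11*(-18)) = -37933 + ((-22 + 2*(-10)*(-7)) + 11*(-18)) = -37933 + ((-22 + 140) - 198) = -37933 + (118 - 198) = -37933 - 80 = -38013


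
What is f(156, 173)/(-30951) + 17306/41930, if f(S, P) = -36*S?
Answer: 42839827/72098635 ≈ 0.59418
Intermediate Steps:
f(156, 173)/(-30951) + 17306/41930 = -36*156/(-30951) + 17306/41930 = -5616*(-1/30951) + 17306*(1/41930) = 624/3439 + 8653/20965 = 42839827/72098635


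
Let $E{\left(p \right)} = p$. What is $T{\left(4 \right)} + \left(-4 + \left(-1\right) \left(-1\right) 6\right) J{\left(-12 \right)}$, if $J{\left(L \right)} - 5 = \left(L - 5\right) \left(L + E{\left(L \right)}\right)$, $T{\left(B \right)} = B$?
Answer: $830$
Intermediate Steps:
$J{\left(L \right)} = 5 + 2 L \left(-5 + L\right)$ ($J{\left(L \right)} = 5 + \left(L - 5\right) \left(L + L\right) = 5 + \left(-5 + L\right) 2 L = 5 + 2 L \left(-5 + L\right)$)
$T{\left(4 \right)} + \left(-4 + \left(-1\right) \left(-1\right) 6\right) J{\left(-12 \right)} = 4 + \left(-4 + \left(-1\right) \left(-1\right) 6\right) \left(5 - -120 + 2 \left(-12\right)^{2}\right) = 4 + \left(-4 + 1 \cdot 6\right) \left(5 + 120 + 2 \cdot 144\right) = 4 + \left(-4 + 6\right) \left(5 + 120 + 288\right) = 4 + 2 \cdot 413 = 4 + 826 = 830$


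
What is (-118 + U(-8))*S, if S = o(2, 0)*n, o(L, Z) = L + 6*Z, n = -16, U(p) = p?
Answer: 4032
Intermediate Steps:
S = -32 (S = (2 + 6*0)*(-16) = (2 + 0)*(-16) = 2*(-16) = -32)
(-118 + U(-8))*S = (-118 - 8)*(-32) = -126*(-32) = 4032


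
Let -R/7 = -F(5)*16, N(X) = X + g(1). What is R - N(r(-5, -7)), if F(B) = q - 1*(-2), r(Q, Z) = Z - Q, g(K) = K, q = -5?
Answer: -335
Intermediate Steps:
N(X) = 1 + X (N(X) = X + 1 = 1 + X)
F(B) = -3 (F(B) = -5 - 1*(-2) = -5 + 2 = -3)
R = -336 (R = -7*(-1*(-3))*16 = -21*16 = -7*48 = -336)
R - N(r(-5, -7)) = -336 - (1 + (-7 - 1*(-5))) = -336 - (1 + (-7 + 5)) = -336 - (1 - 2) = -336 - 1*(-1) = -336 + 1 = -335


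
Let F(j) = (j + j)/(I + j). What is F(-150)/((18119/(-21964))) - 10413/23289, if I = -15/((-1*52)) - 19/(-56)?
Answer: -44077587930207/15295550819171 ≈ -2.8817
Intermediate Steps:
I = 457/728 (I = -15/(-52) - 19*(-1/56) = -15*(-1/52) + 19/56 = 15/52 + 19/56 = 457/728 ≈ 0.62775)
F(j) = 2*j/(457/728 + j) (F(j) = (j + j)/(457/728 + j) = (2*j)/(457/728 + j) = 2*j/(457/728 + j))
F(-150)/((18119/(-21964))) - 10413/23289 = (1456*(-150)/(457 + 728*(-150)))/((18119/(-21964))) - 10413/23289 = (1456*(-150)/(457 - 109200))/((18119*(-1/21964))) - 10413*1/23289 = (1456*(-150)/(-108743))/(-18119/21964) - 3471/7763 = (1456*(-150)*(-1/108743))*(-21964/18119) - 3471/7763 = (218400/108743)*(-21964/18119) - 3471/7763 = -4796937600/1970314417 - 3471/7763 = -44077587930207/15295550819171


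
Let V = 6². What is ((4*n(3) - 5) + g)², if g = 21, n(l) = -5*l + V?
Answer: 10000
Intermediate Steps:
V = 36
n(l) = 36 - 5*l (n(l) = -5*l + 36 = 36 - 5*l)
((4*n(3) - 5) + g)² = ((4*(36 - 5*3) - 5) + 21)² = ((4*(36 - 15) - 5) + 21)² = ((4*21 - 5) + 21)² = ((84 - 5) + 21)² = (79 + 21)² = 100² = 10000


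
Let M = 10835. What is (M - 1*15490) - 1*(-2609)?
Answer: -2046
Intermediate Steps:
(M - 1*15490) - 1*(-2609) = (10835 - 1*15490) - 1*(-2609) = (10835 - 15490) + 2609 = -4655 + 2609 = -2046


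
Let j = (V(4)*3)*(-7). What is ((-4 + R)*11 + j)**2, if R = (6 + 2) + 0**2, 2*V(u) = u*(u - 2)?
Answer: 1600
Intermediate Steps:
V(u) = u*(-2 + u)/2 (V(u) = (u*(u - 2))/2 = (u*(-2 + u))/2 = u*(-2 + u)/2)
R = 8 (R = 8 + 0 = 8)
j = -84 (j = (((1/2)*4*(-2 + 4))*3)*(-7) = (((1/2)*4*2)*3)*(-7) = (4*3)*(-7) = 12*(-7) = -84)
((-4 + R)*11 + j)**2 = ((-4 + 8)*11 - 84)**2 = (4*11 - 84)**2 = (44 - 84)**2 = (-40)**2 = 1600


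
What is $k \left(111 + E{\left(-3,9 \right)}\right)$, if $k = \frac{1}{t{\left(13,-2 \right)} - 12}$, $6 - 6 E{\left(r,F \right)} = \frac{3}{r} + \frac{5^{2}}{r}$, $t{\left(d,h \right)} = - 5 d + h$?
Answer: $- \frac{1022}{711} \approx -1.4374$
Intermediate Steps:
$t{\left(d,h \right)} = h - 5 d$
$E{\left(r,F \right)} = 1 - \frac{14}{3 r}$ ($E{\left(r,F \right)} = 1 - \frac{\frac{3}{r} + \frac{5^{2}}{r}}{6} = 1 - \frac{\frac{3}{r} + \frac{25}{r}}{6} = 1 - \frac{28 \frac{1}{r}}{6} = 1 - \frac{14}{3 r}$)
$k = - \frac{1}{79}$ ($k = \frac{1}{\left(-2 - 65\right) - 12} = \frac{1}{-67 - 12} = \frac{1}{-79} = - \frac{1}{79} \approx -0.012658$)
$k \left(111 + E{\left(-3,9 \right)}\right) = - \frac{111 + \frac{- \frac{14}{3} - 3}{-3}}{79} = - \frac{111 - - \frac{23}{9}}{79} = - \frac{111 + \frac{23}{9}}{79} = \left(- \frac{1}{79}\right) \frac{1022}{9} = - \frac{1022}{711}$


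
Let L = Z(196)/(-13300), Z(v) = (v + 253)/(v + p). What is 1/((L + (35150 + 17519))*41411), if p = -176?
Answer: 266000/580166186500461 ≈ 4.5849e-10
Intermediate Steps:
Z(v) = (253 + v)/(-176 + v) (Z(v) = (v + 253)/(v - 176) = (253 + v)/(-176 + v))
L = -449/266000 (L = ((253 + 196)/(-176 + 196))/(-13300) = (449/20)*(-1/13300) = -449/266000 ≈ -0.0016880)
1/((L + (35150 + 17519))*41411) = 1/((-449/266000 + (35150 + 17519))*41411) = (1/41411)/(-449/266000 + 52669) = (1/41411)/(14009953551/266000) = (266000/14009953551)*(1/41411) = 266000/580166186500461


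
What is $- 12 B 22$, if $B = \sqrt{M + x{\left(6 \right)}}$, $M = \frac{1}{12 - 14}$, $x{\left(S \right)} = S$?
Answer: $- 132 \sqrt{22} \approx -619.13$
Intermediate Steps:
$M = - \frac{1}{2}$ ($M = \frac{1}{-2} = - \frac{1}{2} \approx -0.5$)
$B = \frac{\sqrt{22}}{2}$ ($B = \sqrt{- \frac{1}{2} + 6} = \sqrt{\frac{11}{2}} = \frac{\sqrt{22}}{2} \approx 2.3452$)
$- 12 B 22 = - 12 \frac{\sqrt{22}}{2} \cdot 22 = - 6 \sqrt{22} \cdot 22 = - 132 \sqrt{22}$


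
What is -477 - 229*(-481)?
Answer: 109672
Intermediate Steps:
-477 - 229*(-481) = -477 + 110149 = 109672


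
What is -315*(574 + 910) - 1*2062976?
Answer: -2530436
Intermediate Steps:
-315*(574 + 910) - 1*2062976 = -315*1484 - 2062976 = -467460 - 2062976 = -2530436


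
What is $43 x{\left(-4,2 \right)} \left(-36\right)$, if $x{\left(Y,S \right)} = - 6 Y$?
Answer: $-37152$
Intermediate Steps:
$43 x{\left(-4,2 \right)} \left(-36\right) = 43 \left(\left(-6\right) \left(-4\right)\right) \left(-36\right) = 43 \cdot 24 \left(-36\right) = 1032 \left(-36\right) = -37152$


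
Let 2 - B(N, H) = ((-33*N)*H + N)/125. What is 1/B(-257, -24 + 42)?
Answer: -125/152151 ≈ -0.00082155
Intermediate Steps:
B(N, H) = 2 - N/125 + 33*H*N/125 (B(N, H) = 2 - ((-33*N)*H + N)/125 = 2 - (-33*H*N + N)/125 = 2 - (N - 33*H*N)/125 = 2 - (N/125 - 33*H*N/125) = 2 + (-N/125 + 33*H*N/125) = 2 - N/125 + 33*H*N/125)
1/B(-257, -24 + 42) = 1/(2 - 1/125*(-257) + (33/125)*(-24 + 42)*(-257)) = 1/(2 + 257/125 + (33/125)*18*(-257)) = 1/(2 + 257/125 - 152658/125) = 1/(-152151/125) = -125/152151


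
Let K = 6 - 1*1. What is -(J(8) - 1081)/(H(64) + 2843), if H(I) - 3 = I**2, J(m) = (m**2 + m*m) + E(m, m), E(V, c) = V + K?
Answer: 470/3471 ≈ 0.13541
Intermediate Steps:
K = 5 (K = 6 - 1 = 5)
E(V, c) = 5 + V (E(V, c) = V + 5 = 5 + V)
J(m) = 5 + m + 2*m**2 (J(m) = (m**2 + m*m) + (5 + m) = (m**2 + m**2) + (5 + m) = 2*m**2 + (5 + m) = 5 + m + 2*m**2)
H(I) = 3 + I**2
-(J(8) - 1081)/(H(64) + 2843) = -((5 + 8 + 2*8**2) - 1081)/((3 + 64**2) + 2843) = -((5 + 8 + 2*64) - 1081)/((3 + 4096) + 2843) = -((5 + 8 + 128) - 1081)/(4099 + 2843) = -(141 - 1081)/6942 = -(-940)/6942 = -1*(-470/3471) = 470/3471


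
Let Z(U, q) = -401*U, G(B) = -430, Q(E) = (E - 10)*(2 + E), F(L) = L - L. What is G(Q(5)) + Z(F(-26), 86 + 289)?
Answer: -430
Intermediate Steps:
F(L) = 0
Q(E) = (-10 + E)*(2 + E)
G(Q(5)) + Z(F(-26), 86 + 289) = -430 - 401*0 = -430 + 0 = -430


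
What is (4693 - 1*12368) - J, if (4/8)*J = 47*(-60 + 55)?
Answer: -7205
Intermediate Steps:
J = -470 (J = 2*(47*(-60 + 55)) = 2*(47*(-5)) = 2*(-235) = -470)
(4693 - 1*12368) - J = (4693 - 1*12368) - 1*(-470) = (4693 - 12368) + 470 = -7675 + 470 = -7205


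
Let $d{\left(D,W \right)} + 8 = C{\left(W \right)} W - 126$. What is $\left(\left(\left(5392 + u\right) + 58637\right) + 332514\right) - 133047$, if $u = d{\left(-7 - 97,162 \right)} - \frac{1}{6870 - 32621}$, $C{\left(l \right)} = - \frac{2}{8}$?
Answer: $\frac{13561583895}{51502} \approx 2.6332 \cdot 10^{5}$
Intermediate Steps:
$C{\left(l \right)} = - \frac{1}{4}$ ($C{\left(l \right)} = \left(-2\right) \frac{1}{8} = - \frac{1}{4}$)
$d{\left(D,W \right)} = -134 - \frac{W}{4}$ ($d{\left(D,W \right)} = -8 - \left(126 + \frac{W}{4}\right) = -134 - \frac{W}{4}$)
$u = - \frac{8987097}{51502}$ ($u = \left(-134 - \frac{81}{2}\right) - \frac{1}{6870 - 32621} = \left(-134 - \frac{81}{2}\right) - \frac{1}{-25751} = - \frac{349}{2} - - \frac{1}{25751} = - \frac{349}{2} + \frac{1}{25751} = - \frac{8987097}{51502} \approx -174.5$)
$\left(\left(\left(5392 + u\right) + 58637\right) + 332514\right) - 133047 = \left(\left(\left(5392 - \frac{8987097}{51502}\right) + 58637\right) + 332514\right) - 133047 = \left(\left(\frac{268711687}{51502} + 58637\right) + 332514\right) - 133047 = \left(\frac{3288634461}{51502} + 332514\right) - 133047 = \frac{20413770489}{51502} - 133047 = \frac{13561583895}{51502}$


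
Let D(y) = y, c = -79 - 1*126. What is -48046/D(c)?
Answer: 48046/205 ≈ 234.37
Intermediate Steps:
c = -205 (c = -79 - 126 = -205)
-48046/D(c) = -48046/(-205) = -48046*(-1/205) = 48046/205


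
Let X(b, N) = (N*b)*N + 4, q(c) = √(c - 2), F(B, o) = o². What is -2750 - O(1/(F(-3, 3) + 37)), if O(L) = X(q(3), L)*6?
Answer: -2934895/1058 ≈ -2774.0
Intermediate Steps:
q(c) = √(-2 + c)
X(b, N) = 4 + b*N² (X(b, N) = b*N² + 4 = 4 + b*N²)
O(L) = 24 + 6*L² (O(L) = (4 + √(-2 + 3)*L²)*6 = (4 + √1*L²)*6 = (4 + 1*L²)*6 = (4 + L²)*6 = 24 + 6*L²)
-2750 - O(1/(F(-3, 3) + 37)) = -2750 - (24 + 6*(1/(3² + 37))²) = -2750 - (24 + 6*(1/(9 + 37))²) = -2750 - (24 + 6*(1/46)²) = -2750 - (24 + 6*(1/2116)) = -2750 - (24 + 3/1058) = -2750 - 1*25395/1058 = -2750 - 25395/1058 = -2934895/1058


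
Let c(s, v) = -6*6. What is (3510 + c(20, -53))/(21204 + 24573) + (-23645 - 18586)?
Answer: -644401671/15259 ≈ -42231.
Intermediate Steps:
c(s, v) = -36
(3510 + c(20, -53))/(21204 + 24573) + (-23645 - 18586) = (3510 - 36)/(21204 + 24573) + (-23645 - 18586) = 3474/45777 - 42231 = 3474*(1/45777) - 42231 = 1158/15259 - 42231 = -644401671/15259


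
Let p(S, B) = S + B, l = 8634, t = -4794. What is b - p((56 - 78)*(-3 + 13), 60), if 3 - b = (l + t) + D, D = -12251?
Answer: 8574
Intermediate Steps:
b = 8414 (b = 3 - ((8634 - 4794) - 12251) = 3 - (3840 - 12251) = 3 - 1*(-8411) = 3 + 8411 = 8414)
p(S, B) = B + S
b - p((56 - 78)*(-3 + 13), 60) = 8414 - (60 + (56 - 78)*(-3 + 13)) = 8414 - (60 - 22*10) = 8414 - (60 - 220) = 8414 - 1*(-160) = 8414 + 160 = 8574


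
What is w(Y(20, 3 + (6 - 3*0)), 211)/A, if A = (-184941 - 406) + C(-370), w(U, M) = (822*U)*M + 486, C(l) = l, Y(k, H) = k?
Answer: -11526/617 ≈ -18.681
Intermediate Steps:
w(U, M) = 486 + 822*M*U (w(U, M) = 822*M*U + 486 = 486 + 822*M*U)
A = -185717 (A = (-184941 - 406) - 370 = -185347 - 370 = -185717)
w(Y(20, 3 + (6 - 3*0)), 211)/A = (486 + 822*211*20)/(-185717) = (486 + 3468840)*(-1/185717) = 3469326*(-1/185717) = -11526/617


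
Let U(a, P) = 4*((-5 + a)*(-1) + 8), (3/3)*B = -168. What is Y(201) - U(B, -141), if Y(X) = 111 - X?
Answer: -814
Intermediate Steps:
B = -168
U(a, P) = 52 - 4*a (U(a, P) = 4*((5 - a) + 8) = 4*(13 - a) = 52 - 4*a)
Y(201) - U(B, -141) = (111 - 1*201) - (52 - 4*(-168)) = (111 - 201) - (52 + 672) = -90 - 1*724 = -90 - 724 = -814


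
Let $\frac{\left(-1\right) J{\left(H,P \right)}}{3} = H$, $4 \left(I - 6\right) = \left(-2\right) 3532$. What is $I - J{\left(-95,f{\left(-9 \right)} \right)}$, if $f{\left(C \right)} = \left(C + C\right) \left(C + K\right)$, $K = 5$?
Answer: $-2045$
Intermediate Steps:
$I = -1760$ ($I = 6 + \frac{\left(-2\right) 3532}{4} = 6 + \frac{1}{4} \left(-7064\right) = 6 - 1766 = -1760$)
$f{\left(C \right)} = 2 C \left(5 + C\right)$ ($f{\left(C \right)} = \left(C + C\right) \left(C + 5\right) = 2 C \left(5 + C\right)$)
$J{\left(H,P \right)} = - 3 H$
$I - J{\left(-95,f{\left(-9 \right)} \right)} = -1760 - \left(-3\right) \left(-95\right) = -1760 - 285 = -2045$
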